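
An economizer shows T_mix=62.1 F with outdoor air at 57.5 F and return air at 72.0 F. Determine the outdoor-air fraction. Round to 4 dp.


frac = (62.1 - 72.0) / (57.5 - 72.0) = 0.6828

0.6828


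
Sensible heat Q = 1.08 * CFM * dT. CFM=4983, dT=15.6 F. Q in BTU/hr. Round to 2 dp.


Q = 1.08 * 4983 * 15.6 = 83953.58 BTU/hr

83953.58 BTU/hr


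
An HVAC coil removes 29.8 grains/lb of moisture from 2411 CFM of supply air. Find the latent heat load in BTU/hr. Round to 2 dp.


Q = 0.68 * 2411 * 29.8 = 48856.50 BTU/hr

48856.50 BTU/hr


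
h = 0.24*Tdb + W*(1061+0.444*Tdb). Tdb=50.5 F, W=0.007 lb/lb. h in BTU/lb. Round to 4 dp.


h = 0.24*50.5 + 0.007*(1061+0.444*50.5) = 19.7040 BTU/lb

19.7040 BTU/lb


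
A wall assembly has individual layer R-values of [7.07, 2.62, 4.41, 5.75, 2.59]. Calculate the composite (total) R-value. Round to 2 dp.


R_total = 7.07 + 2.62 + 4.41 + 5.75 + 2.59 = 22.44

22.44


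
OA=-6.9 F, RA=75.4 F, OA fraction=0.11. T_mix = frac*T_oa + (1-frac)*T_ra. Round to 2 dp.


T_mix = 0.11*(-6.9) + 0.89*75.4 = 66.35 F

66.35 F


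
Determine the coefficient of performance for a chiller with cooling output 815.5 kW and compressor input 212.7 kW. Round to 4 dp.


COP = 815.5 / 212.7 = 3.8340

3.8340


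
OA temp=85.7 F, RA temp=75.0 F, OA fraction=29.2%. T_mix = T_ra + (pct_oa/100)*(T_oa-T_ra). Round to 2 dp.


T_mix = 75.0 + (29.2/100)*(85.7-75.0) = 78.12 F

78.12 F


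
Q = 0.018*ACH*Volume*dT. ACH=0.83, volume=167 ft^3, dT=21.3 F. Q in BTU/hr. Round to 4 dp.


Q = 0.018 * 0.83 * 167 * 21.3 = 53.1431 BTU/hr

53.1431 BTU/hr


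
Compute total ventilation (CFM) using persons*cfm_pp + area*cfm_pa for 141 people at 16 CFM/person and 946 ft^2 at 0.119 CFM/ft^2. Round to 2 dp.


Total = 141*16 + 946*0.119 = 2368.57 CFM

2368.57 CFM


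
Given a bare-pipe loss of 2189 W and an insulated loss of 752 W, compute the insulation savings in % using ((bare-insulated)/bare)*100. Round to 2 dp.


Savings = ((2189-752)/2189)*100 = 65.65 %

65.65 %


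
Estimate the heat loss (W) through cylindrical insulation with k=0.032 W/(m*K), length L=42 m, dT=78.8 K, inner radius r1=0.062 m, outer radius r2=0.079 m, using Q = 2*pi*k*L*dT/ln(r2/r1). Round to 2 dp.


Q = 2*pi*0.032*42*78.8/ln(0.079/0.062) = 2746.17 W

2746.17 W


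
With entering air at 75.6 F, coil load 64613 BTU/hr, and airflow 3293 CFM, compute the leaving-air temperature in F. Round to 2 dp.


dT = 64613/(1.08*3293) = 18.1679
T_leave = 75.6 - 18.1679 = 57.43 F

57.43 F


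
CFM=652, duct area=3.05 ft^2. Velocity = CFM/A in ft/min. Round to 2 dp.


V = 652 / 3.05 = 213.77 ft/min

213.77 ft/min


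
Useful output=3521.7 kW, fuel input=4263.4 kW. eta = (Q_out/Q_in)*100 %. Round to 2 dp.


eta = (3521.7/4263.4)*100 = 82.60 %

82.60 %


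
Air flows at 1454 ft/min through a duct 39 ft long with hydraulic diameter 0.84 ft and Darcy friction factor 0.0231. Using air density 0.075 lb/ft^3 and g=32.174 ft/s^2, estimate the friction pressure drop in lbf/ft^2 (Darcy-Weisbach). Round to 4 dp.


v_fps = 1454/60 = 24.2333 ft/s
dp = 0.0231*(39/0.84)*0.075*24.2333^2/(2*32.174) = 0.7341 lbf/ft^2

0.7341 lbf/ft^2


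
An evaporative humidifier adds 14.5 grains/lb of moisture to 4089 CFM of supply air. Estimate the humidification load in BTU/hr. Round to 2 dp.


Q = 0.68 * 4089 * 14.5 = 40317.54 BTU/hr

40317.54 BTU/hr


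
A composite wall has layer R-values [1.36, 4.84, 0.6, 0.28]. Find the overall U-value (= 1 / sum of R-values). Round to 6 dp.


R_total = 1.36 + 4.84 + 0.6 + 0.28 = 7.08
U = 1/7.08 = 0.141243

0.141243


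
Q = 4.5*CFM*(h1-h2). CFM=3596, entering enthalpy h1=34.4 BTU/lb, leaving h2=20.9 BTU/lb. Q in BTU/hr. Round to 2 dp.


Q = 4.5 * 3596 * (34.4 - 20.9) = 218457.00 BTU/hr

218457.00 BTU/hr


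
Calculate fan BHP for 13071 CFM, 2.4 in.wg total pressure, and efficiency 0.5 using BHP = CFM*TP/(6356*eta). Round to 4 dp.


BHP = 13071 * 2.4 / (6356 * 0.5) = 9.8711 hp

9.8711 hp


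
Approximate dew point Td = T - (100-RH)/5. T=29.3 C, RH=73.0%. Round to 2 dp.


Td = 29.3 - (100-73.0)/5 = 23.90 C

23.90 C


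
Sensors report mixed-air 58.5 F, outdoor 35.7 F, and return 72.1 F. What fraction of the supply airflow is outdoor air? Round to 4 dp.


frac = (58.5 - 72.1) / (35.7 - 72.1) = 0.3736

0.3736


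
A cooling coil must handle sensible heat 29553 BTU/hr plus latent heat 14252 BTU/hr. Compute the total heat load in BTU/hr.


Qt = 29553 + 14252 = 43805 BTU/hr

43805 BTU/hr


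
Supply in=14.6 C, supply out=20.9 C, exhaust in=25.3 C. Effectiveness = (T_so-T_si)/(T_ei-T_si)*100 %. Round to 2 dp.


eff = (20.9-14.6)/(25.3-14.6)*100 = 58.88 %

58.88 %


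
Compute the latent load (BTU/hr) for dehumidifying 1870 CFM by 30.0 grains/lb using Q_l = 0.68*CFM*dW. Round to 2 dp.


Q = 0.68 * 1870 * 30.0 = 38148.00 BTU/hr

38148.00 BTU/hr


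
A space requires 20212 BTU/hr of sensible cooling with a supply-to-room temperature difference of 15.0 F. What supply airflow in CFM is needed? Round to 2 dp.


CFM = 20212 / (1.08 * 15.0) = 1247.65

1247.65 CFM


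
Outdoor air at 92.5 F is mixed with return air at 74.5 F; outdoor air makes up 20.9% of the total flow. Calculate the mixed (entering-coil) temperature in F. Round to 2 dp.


T_mix = 74.5 + (20.9/100)*(92.5-74.5) = 78.26 F

78.26 F


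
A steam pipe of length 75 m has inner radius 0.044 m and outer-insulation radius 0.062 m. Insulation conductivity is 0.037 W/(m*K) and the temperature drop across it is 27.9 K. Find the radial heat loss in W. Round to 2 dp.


Q = 2*pi*0.037*75*27.9/ln(0.062/0.044) = 1418.48 W

1418.48 W


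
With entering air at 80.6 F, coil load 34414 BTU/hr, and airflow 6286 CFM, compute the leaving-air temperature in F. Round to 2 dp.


dT = 34414/(1.08*6286) = 5.0692
T_leave = 80.6 - 5.0692 = 75.53 F

75.53 F


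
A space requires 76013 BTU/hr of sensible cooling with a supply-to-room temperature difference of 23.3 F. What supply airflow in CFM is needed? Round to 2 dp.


CFM = 76013 / (1.08 * 23.3) = 3020.70

3020.70 CFM


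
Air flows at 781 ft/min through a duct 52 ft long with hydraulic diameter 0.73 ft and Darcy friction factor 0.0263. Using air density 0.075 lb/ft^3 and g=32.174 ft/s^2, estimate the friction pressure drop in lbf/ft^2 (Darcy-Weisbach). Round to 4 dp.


v_fps = 781/60 = 13.0167 ft/s
dp = 0.0263*(52/0.73)*0.075*13.0167^2/(2*32.174) = 0.3700 lbf/ft^2

0.3700 lbf/ft^2


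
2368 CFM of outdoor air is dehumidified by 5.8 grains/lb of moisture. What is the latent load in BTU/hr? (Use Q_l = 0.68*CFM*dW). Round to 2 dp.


Q = 0.68 * 2368 * 5.8 = 9339.39 BTU/hr

9339.39 BTU/hr


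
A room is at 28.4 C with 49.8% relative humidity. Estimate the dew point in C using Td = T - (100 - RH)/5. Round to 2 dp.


Td = 28.4 - (100-49.8)/5 = 18.36 C

18.36 C


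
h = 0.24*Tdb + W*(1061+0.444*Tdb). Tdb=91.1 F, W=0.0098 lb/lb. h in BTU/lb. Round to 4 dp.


h = 0.24*91.1 + 0.0098*(1061+0.444*91.1) = 32.6582 BTU/lb

32.6582 BTU/lb


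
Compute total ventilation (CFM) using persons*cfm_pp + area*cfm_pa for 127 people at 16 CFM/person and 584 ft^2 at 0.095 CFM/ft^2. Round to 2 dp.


Total = 127*16 + 584*0.095 = 2087.48 CFM

2087.48 CFM


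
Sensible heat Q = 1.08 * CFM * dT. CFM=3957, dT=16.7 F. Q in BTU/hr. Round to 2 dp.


Q = 1.08 * 3957 * 16.7 = 71368.45 BTU/hr

71368.45 BTU/hr


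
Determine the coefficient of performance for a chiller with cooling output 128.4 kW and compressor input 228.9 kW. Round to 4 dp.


COP = 128.4 / 228.9 = 0.5609

0.5609


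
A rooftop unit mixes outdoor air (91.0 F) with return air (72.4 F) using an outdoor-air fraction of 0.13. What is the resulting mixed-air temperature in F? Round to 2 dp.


T_mix = 0.13*91.0 + 0.87*72.4 = 74.82 F

74.82 F


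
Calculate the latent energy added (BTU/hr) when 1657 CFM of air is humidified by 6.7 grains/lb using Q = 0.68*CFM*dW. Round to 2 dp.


Q = 0.68 * 1657 * 6.7 = 7549.29 BTU/hr

7549.29 BTU/hr


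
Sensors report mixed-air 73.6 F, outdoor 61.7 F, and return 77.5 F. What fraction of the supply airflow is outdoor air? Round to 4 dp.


frac = (73.6 - 77.5) / (61.7 - 77.5) = 0.2468

0.2468


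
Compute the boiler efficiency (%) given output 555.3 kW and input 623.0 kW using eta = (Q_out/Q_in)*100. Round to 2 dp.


eta = (555.3/623.0)*100 = 89.13 %

89.13 %


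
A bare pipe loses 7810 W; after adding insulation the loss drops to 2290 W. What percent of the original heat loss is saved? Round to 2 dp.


Savings = ((7810-2290)/7810)*100 = 70.68 %

70.68 %


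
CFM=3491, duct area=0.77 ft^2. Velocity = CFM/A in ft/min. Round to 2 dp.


V = 3491 / 0.77 = 4533.77 ft/min

4533.77 ft/min


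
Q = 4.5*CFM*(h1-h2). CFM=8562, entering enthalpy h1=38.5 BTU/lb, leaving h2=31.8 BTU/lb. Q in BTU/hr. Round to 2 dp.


Q = 4.5 * 8562 * (38.5 - 31.8) = 258144.30 BTU/hr

258144.30 BTU/hr


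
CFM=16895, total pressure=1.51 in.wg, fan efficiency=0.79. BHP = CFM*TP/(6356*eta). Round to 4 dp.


BHP = 16895 * 1.51 / (6356 * 0.79) = 5.0807 hp

5.0807 hp


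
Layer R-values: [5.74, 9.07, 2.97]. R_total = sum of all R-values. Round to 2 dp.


R_total = 5.74 + 9.07 + 2.97 = 17.78

17.78


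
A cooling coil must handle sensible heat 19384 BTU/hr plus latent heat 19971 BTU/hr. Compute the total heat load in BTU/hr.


Qt = 19384 + 19971 = 39355 BTU/hr

39355 BTU/hr


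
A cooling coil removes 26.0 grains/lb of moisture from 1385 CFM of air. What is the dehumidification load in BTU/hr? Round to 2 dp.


Q = 0.68 * 1385 * 26.0 = 24486.80 BTU/hr

24486.80 BTU/hr


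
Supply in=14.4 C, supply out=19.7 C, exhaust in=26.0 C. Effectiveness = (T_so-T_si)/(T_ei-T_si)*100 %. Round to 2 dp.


eff = (19.7-14.4)/(26.0-14.4)*100 = 45.69 %

45.69 %


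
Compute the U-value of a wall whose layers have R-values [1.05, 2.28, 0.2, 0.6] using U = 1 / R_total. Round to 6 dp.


R_total = 1.05 + 2.28 + 0.2 + 0.6 = 4.13
U = 1/4.13 = 0.242131

0.242131


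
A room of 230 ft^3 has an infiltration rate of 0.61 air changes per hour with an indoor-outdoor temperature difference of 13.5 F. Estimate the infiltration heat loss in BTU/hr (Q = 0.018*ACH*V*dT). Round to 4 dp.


Q = 0.018 * 0.61 * 230 * 13.5 = 34.0929 BTU/hr

34.0929 BTU/hr


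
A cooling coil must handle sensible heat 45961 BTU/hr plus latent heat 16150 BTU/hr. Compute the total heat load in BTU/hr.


Qt = 45961 + 16150 = 62111 BTU/hr

62111 BTU/hr


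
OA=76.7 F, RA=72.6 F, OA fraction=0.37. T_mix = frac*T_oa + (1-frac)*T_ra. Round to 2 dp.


T_mix = 0.37*76.7 + 0.63*72.6 = 74.12 F

74.12 F


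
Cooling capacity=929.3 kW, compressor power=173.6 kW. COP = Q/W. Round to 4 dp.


COP = 929.3 / 173.6 = 5.3531

5.3531


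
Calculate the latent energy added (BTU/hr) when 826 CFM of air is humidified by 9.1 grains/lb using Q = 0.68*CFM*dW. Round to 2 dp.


Q = 0.68 * 826 * 9.1 = 5111.29 BTU/hr

5111.29 BTU/hr


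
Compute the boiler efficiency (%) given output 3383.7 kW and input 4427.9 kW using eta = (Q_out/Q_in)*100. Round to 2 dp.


eta = (3383.7/4427.9)*100 = 76.42 %

76.42 %


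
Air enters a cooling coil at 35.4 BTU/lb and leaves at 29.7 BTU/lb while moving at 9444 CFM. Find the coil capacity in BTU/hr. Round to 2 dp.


Q = 4.5 * 9444 * (35.4 - 29.7) = 242238.60 BTU/hr

242238.60 BTU/hr


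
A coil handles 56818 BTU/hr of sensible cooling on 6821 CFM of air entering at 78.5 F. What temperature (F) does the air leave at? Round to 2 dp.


dT = 56818/(1.08*6821) = 7.7128
T_leave = 78.5 - 7.7128 = 70.79 F

70.79 F


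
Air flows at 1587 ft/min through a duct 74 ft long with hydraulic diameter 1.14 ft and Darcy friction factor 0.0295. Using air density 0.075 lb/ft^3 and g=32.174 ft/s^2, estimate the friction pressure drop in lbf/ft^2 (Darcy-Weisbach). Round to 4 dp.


v_fps = 1587/60 = 26.45 ft/s
dp = 0.0295*(74/1.14)*0.075*26.45^2/(2*32.174) = 1.5614 lbf/ft^2

1.5614 lbf/ft^2


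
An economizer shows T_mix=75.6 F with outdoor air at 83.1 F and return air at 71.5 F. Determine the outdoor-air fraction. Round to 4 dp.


frac = (75.6 - 71.5) / (83.1 - 71.5) = 0.3534

0.3534


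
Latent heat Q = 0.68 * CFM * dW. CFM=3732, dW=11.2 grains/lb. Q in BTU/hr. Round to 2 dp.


Q = 0.68 * 3732 * 11.2 = 28422.91 BTU/hr

28422.91 BTU/hr


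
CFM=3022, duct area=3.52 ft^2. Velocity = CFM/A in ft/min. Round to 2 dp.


V = 3022 / 3.52 = 858.52 ft/min

858.52 ft/min


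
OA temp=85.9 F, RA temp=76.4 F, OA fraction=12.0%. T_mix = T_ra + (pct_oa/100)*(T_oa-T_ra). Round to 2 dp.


T_mix = 76.4 + (12.0/100)*(85.9-76.4) = 77.54 F

77.54 F


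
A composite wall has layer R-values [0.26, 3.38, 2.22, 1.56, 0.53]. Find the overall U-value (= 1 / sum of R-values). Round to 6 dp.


R_total = 0.26 + 3.38 + 2.22 + 1.56 + 0.53 = 7.95
U = 1/7.95 = 0.125786

0.125786


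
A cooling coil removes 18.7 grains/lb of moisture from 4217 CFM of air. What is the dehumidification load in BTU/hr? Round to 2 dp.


Q = 0.68 * 4217 * 18.7 = 53623.37 BTU/hr

53623.37 BTU/hr


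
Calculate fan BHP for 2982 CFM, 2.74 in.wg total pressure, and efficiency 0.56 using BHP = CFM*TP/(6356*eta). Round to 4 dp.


BHP = 2982 * 2.74 / (6356 * 0.56) = 2.2955 hp

2.2955 hp


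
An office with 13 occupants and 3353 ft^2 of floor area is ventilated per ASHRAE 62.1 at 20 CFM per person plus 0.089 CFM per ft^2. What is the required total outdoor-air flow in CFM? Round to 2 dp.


Total = 13*20 + 3353*0.089 = 558.42 CFM

558.42 CFM


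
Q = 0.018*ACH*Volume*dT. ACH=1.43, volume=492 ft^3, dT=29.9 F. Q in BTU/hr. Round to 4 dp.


Q = 0.018 * 1.43 * 492 * 29.9 = 378.6560 BTU/hr

378.6560 BTU/hr


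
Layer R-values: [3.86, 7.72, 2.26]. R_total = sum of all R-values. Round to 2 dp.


R_total = 3.86 + 7.72 + 2.26 = 13.84

13.84


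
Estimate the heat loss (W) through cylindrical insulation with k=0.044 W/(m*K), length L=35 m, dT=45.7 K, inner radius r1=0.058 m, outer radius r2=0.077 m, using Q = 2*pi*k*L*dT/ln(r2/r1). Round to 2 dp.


Q = 2*pi*0.044*35*45.7/ln(0.077/0.058) = 1560.54 W

1560.54 W


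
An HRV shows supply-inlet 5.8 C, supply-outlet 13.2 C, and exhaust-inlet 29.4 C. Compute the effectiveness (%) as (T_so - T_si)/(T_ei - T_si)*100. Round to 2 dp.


eff = (13.2-5.8)/(29.4-5.8)*100 = 31.36 %

31.36 %


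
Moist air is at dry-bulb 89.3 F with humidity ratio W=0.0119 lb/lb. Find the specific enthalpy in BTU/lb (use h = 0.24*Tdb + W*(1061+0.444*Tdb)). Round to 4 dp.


h = 0.24*89.3 + 0.0119*(1061+0.444*89.3) = 34.5297 BTU/lb

34.5297 BTU/lb


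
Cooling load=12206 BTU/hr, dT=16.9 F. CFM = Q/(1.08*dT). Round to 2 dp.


CFM = 12206 / (1.08 * 16.9) = 668.75

668.75 CFM


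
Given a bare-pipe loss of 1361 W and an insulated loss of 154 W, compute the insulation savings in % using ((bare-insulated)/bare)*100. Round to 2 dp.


Savings = ((1361-154)/1361)*100 = 88.68 %

88.68 %


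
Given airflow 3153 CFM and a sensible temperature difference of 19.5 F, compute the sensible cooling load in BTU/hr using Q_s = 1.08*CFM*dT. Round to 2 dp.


Q = 1.08 * 3153 * 19.5 = 66402.18 BTU/hr

66402.18 BTU/hr


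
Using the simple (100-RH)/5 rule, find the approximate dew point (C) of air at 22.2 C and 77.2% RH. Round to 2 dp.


Td = 22.2 - (100-77.2)/5 = 17.64 C

17.64 C


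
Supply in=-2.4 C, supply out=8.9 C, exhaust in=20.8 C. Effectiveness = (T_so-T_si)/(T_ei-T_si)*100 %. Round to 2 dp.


eff = (8.9-(-2.4))/(20.8-(-2.4))*100 = 48.71 %

48.71 %


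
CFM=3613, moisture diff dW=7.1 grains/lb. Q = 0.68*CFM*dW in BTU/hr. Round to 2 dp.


Q = 0.68 * 3613 * 7.1 = 17443.56 BTU/hr

17443.56 BTU/hr


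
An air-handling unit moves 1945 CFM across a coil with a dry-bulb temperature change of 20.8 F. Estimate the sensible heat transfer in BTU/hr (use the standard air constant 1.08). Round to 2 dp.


Q = 1.08 * 1945 * 20.8 = 43692.48 BTU/hr

43692.48 BTU/hr


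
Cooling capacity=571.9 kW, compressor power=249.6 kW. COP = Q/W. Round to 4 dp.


COP = 571.9 / 249.6 = 2.2913

2.2913


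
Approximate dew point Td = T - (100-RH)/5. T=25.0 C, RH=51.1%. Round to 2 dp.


Td = 25.0 - (100-51.1)/5 = 15.22 C

15.22 C


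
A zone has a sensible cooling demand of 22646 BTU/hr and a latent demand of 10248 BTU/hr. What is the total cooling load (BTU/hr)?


Qt = 22646 + 10248 = 32894 BTU/hr

32894 BTU/hr


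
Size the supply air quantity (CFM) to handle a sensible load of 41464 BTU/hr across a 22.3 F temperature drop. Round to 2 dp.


CFM = 41464 / (1.08 * 22.3) = 1721.64

1721.64 CFM


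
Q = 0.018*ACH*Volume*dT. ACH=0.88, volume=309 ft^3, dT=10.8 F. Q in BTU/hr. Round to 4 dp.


Q = 0.018 * 0.88 * 309 * 10.8 = 52.8612 BTU/hr

52.8612 BTU/hr


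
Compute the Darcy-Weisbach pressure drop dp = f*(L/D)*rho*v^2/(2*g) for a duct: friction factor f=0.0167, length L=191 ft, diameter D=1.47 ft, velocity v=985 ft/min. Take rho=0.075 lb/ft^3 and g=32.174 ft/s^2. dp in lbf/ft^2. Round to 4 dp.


v_fps = 985/60 = 16.4167 ft/s
dp = 0.0167*(191/1.47)*0.075*16.4167^2/(2*32.174) = 0.6816 lbf/ft^2

0.6816 lbf/ft^2


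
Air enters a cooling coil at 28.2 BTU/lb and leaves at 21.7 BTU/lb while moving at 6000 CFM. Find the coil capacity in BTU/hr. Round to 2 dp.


Q = 4.5 * 6000 * (28.2 - 21.7) = 175500.00 BTU/hr

175500.00 BTU/hr


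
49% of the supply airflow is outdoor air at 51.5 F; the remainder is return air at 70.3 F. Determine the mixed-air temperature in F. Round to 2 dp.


T_mix = 0.49*51.5 + 0.51*70.3 = 61.09 F

61.09 F


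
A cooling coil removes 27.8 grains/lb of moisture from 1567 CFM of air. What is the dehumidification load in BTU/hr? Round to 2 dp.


Q = 0.68 * 1567 * 27.8 = 29622.57 BTU/hr

29622.57 BTU/hr


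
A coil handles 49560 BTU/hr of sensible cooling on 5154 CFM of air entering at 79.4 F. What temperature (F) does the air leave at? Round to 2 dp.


dT = 49560/(1.08*5154) = 8.9035
T_leave = 79.4 - 8.9035 = 70.50 F

70.50 F


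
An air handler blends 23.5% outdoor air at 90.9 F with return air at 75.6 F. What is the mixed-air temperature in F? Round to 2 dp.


T_mix = 75.6 + (23.5/100)*(90.9-75.6) = 79.20 F

79.20 F


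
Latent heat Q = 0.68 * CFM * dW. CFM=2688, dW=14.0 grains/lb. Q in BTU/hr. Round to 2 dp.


Q = 0.68 * 2688 * 14.0 = 25589.76 BTU/hr

25589.76 BTU/hr


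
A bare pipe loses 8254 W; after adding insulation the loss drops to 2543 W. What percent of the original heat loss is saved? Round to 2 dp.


Savings = ((8254-2543)/8254)*100 = 69.19 %

69.19 %


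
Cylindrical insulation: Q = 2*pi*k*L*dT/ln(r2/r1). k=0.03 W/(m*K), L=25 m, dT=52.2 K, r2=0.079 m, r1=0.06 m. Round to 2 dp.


Q = 2*pi*0.03*25*52.2/ln(0.079/0.06) = 894.16 W

894.16 W


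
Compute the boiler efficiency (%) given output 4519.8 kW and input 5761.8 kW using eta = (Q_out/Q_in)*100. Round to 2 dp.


eta = (4519.8/5761.8)*100 = 78.44 %

78.44 %


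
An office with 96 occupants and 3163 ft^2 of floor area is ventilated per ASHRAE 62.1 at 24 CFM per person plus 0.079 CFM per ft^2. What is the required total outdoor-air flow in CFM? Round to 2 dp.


Total = 96*24 + 3163*0.079 = 2553.88 CFM

2553.88 CFM


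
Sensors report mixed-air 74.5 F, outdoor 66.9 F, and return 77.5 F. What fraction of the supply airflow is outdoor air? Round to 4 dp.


frac = (74.5 - 77.5) / (66.9 - 77.5) = 0.2830

0.2830


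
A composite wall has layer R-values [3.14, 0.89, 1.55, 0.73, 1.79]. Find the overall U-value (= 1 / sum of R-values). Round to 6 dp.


R_total = 3.14 + 0.89 + 1.55 + 0.73 + 1.79 = 8.10
U = 1/8.10 = 0.123457

0.123457


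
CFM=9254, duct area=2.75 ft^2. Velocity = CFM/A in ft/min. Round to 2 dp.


V = 9254 / 2.75 = 3365.09 ft/min

3365.09 ft/min


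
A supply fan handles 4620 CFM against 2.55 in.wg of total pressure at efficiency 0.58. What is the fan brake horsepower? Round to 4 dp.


BHP = 4620 * 2.55 / (6356 * 0.58) = 3.1957 hp

3.1957 hp


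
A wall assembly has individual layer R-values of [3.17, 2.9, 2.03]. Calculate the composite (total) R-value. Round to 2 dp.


R_total = 3.17 + 2.9 + 2.03 = 8.10

8.10


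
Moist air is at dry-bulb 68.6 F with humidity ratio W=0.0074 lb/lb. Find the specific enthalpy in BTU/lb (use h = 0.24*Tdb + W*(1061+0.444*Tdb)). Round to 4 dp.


h = 0.24*68.6 + 0.0074*(1061+0.444*68.6) = 24.5408 BTU/lb

24.5408 BTU/lb


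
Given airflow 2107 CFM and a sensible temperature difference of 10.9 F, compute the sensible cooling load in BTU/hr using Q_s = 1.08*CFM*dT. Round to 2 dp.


Q = 1.08 * 2107 * 10.9 = 24803.60 BTU/hr

24803.60 BTU/hr


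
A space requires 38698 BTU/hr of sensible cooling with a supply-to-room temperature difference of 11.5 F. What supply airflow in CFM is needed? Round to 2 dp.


CFM = 38698 / (1.08 * 11.5) = 3115.78

3115.78 CFM


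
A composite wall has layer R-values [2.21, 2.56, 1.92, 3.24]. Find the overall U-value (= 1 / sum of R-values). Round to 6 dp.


R_total = 2.21 + 2.56 + 1.92 + 3.24 = 9.93
U = 1/9.93 = 0.100705

0.100705


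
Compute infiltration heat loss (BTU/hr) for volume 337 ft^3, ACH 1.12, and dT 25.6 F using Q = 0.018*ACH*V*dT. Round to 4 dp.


Q = 0.018 * 1.12 * 337 * 25.6 = 173.9244 BTU/hr

173.9244 BTU/hr


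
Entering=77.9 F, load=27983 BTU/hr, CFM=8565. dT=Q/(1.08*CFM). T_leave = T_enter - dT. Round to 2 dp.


dT = 27983/(1.08*8565) = 3.0251
T_leave = 77.9 - 3.0251 = 74.87 F

74.87 F


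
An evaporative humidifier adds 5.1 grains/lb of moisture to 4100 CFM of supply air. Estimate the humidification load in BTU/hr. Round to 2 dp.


Q = 0.68 * 4100 * 5.1 = 14218.80 BTU/hr

14218.80 BTU/hr


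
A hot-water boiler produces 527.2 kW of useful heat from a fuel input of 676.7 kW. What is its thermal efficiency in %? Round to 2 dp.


eta = (527.2/676.7)*100 = 77.91 %

77.91 %


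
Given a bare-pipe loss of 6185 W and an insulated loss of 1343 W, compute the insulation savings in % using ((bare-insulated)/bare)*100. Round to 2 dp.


Savings = ((6185-1343)/6185)*100 = 78.29 %

78.29 %


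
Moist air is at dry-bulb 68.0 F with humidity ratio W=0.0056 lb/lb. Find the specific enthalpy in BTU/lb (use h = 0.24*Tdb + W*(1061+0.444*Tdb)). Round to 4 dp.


h = 0.24*68.0 + 0.0056*(1061+0.444*68.0) = 22.4307 BTU/lb

22.4307 BTU/lb


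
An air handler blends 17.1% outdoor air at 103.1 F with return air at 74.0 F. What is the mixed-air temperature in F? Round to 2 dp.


T_mix = 74.0 + (17.1/100)*(103.1-74.0) = 78.98 F

78.98 F


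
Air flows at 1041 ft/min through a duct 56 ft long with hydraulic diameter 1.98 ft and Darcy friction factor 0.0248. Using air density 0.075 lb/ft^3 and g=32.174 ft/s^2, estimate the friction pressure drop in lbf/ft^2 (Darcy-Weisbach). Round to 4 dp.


v_fps = 1041/60 = 17.35 ft/s
dp = 0.0248*(56/1.98)*0.075*17.35^2/(2*32.174) = 0.2461 lbf/ft^2

0.2461 lbf/ft^2


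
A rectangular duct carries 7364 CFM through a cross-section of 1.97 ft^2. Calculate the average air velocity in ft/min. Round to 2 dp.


V = 7364 / 1.97 = 3738.07 ft/min

3738.07 ft/min


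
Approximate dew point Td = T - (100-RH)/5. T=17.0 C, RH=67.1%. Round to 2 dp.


Td = 17.0 - (100-67.1)/5 = 10.42 C

10.42 C


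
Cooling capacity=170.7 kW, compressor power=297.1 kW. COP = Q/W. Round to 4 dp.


COP = 170.7 / 297.1 = 0.5746

0.5746


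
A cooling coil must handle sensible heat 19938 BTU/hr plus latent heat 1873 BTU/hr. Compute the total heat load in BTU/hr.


Qt = 19938 + 1873 = 21811 BTU/hr

21811 BTU/hr


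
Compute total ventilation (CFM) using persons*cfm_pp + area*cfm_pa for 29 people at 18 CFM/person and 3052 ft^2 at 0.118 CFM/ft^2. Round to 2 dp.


Total = 29*18 + 3052*0.118 = 882.14 CFM

882.14 CFM


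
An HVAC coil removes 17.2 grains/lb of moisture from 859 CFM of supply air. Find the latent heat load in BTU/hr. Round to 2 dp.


Q = 0.68 * 859 * 17.2 = 10046.86 BTU/hr

10046.86 BTU/hr


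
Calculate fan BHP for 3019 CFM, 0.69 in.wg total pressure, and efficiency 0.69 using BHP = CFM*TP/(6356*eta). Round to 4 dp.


BHP = 3019 * 0.69 / (6356 * 0.69) = 0.4750 hp

0.4750 hp


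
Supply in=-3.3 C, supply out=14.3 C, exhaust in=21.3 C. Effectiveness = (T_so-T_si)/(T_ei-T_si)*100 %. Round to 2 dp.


eff = (14.3-(-3.3))/(21.3-(-3.3))*100 = 71.54 %

71.54 %


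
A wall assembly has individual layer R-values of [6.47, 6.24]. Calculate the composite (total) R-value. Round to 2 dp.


R_total = 6.47 + 6.24 = 12.71

12.71


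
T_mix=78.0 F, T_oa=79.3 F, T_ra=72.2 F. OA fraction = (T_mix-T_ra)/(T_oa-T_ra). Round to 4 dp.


frac = (78.0 - 72.2) / (79.3 - 72.2) = 0.8169

0.8169


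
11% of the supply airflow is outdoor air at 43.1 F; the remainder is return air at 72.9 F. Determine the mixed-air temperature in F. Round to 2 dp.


T_mix = 0.11*43.1 + 0.89*72.9 = 69.62 F

69.62 F


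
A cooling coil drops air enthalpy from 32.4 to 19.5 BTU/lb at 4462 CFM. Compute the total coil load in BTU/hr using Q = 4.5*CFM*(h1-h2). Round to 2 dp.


Q = 4.5 * 4462 * (32.4 - 19.5) = 259019.10 BTU/hr

259019.10 BTU/hr


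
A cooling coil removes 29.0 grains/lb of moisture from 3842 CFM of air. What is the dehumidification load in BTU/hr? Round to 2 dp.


Q = 0.68 * 3842 * 29.0 = 75764.24 BTU/hr

75764.24 BTU/hr


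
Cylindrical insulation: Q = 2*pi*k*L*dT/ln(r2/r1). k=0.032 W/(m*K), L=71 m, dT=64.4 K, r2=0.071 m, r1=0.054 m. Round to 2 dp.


Q = 2*pi*0.032*71*64.4/ln(0.071/0.054) = 3358.97 W

3358.97 W


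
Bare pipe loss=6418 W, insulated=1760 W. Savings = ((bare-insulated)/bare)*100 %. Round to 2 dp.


Savings = ((6418-1760)/6418)*100 = 72.58 %

72.58 %


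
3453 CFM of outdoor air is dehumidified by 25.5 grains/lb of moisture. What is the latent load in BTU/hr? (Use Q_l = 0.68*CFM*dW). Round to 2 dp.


Q = 0.68 * 3453 * 25.5 = 59875.02 BTU/hr

59875.02 BTU/hr


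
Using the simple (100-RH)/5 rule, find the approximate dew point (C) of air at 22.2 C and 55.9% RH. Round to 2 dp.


Td = 22.2 - (100-55.9)/5 = 13.38 C

13.38 C


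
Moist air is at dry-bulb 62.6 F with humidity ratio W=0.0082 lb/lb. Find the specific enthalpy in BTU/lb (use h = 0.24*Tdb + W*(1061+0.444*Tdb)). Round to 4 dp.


h = 0.24*62.6 + 0.0082*(1061+0.444*62.6) = 23.9521 BTU/lb

23.9521 BTU/lb


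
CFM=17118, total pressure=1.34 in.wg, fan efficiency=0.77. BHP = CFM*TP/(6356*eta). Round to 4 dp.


BHP = 17118 * 1.34 / (6356 * 0.77) = 4.6869 hp

4.6869 hp


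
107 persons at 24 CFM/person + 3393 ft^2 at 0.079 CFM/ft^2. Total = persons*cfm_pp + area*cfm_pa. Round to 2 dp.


Total = 107*24 + 3393*0.079 = 2836.05 CFM

2836.05 CFM


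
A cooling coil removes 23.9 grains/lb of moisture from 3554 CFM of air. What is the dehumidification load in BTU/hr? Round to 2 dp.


Q = 0.68 * 3554 * 23.9 = 57759.61 BTU/hr

57759.61 BTU/hr


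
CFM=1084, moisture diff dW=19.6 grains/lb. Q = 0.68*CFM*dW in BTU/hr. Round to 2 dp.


Q = 0.68 * 1084 * 19.6 = 14447.55 BTU/hr

14447.55 BTU/hr


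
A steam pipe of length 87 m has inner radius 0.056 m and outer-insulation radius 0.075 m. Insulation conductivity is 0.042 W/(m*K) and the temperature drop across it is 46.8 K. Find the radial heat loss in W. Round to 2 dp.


Q = 2*pi*0.042*87*46.8/ln(0.075/0.056) = 3677.97 W

3677.97 W


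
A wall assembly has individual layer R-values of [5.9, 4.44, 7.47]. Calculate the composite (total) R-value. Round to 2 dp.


R_total = 5.9 + 4.44 + 7.47 = 17.81

17.81


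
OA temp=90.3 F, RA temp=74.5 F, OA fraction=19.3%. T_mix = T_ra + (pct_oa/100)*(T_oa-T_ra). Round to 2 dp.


T_mix = 74.5 + (19.3/100)*(90.3-74.5) = 77.55 F

77.55 F


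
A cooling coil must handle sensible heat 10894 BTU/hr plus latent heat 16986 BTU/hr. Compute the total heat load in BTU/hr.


Qt = 10894 + 16986 = 27880 BTU/hr

27880 BTU/hr


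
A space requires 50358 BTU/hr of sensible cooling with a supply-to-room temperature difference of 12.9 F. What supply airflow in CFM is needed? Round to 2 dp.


CFM = 50358 / (1.08 * 12.9) = 3614.56

3614.56 CFM


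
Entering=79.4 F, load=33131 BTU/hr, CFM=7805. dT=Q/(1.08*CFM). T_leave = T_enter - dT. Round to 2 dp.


dT = 33131/(1.08*7805) = 3.9304
T_leave = 79.4 - 3.9304 = 75.47 F

75.47 F


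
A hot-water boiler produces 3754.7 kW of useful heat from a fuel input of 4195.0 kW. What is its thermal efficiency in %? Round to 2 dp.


eta = (3754.7/4195.0)*100 = 89.50 %

89.50 %


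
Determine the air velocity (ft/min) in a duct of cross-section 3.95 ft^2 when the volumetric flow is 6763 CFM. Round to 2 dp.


V = 6763 / 3.95 = 1712.15 ft/min

1712.15 ft/min


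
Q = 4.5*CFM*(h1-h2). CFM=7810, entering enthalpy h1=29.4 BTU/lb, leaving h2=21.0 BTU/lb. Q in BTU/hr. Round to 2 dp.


Q = 4.5 * 7810 * (29.4 - 21.0) = 295218.00 BTU/hr

295218.00 BTU/hr


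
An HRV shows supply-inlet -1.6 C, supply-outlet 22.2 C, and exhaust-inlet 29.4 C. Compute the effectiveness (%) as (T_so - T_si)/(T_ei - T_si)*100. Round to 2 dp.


eff = (22.2-(-1.6))/(29.4-(-1.6))*100 = 76.77 %

76.77 %


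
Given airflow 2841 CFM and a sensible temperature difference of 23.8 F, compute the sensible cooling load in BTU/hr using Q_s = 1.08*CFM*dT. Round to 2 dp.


Q = 1.08 * 2841 * 23.8 = 73025.06 BTU/hr

73025.06 BTU/hr


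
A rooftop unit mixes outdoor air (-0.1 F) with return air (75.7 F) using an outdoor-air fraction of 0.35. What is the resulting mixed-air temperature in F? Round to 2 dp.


T_mix = 0.35*(-0.1) + 0.65*75.7 = 49.17 F

49.17 F


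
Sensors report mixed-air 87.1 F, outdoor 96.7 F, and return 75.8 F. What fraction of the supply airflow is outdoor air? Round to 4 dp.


frac = (87.1 - 75.8) / (96.7 - 75.8) = 0.5407

0.5407


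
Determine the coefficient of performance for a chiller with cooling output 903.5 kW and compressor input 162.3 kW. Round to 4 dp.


COP = 903.5 / 162.3 = 5.5669

5.5669


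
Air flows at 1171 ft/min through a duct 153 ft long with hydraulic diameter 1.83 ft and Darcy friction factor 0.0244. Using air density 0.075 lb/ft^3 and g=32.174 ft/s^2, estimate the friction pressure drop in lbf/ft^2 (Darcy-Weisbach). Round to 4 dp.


v_fps = 1171/60 = 19.5167 ft/s
dp = 0.0244*(153/1.83)*0.075*19.5167^2/(2*32.174) = 0.9057 lbf/ft^2

0.9057 lbf/ft^2


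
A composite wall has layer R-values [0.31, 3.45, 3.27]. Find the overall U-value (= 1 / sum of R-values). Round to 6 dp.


R_total = 0.31 + 3.45 + 3.27 = 7.03
U = 1/7.03 = 0.142248

0.142248


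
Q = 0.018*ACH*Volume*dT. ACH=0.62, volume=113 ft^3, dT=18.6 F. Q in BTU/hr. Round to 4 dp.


Q = 0.018 * 0.62 * 113 * 18.6 = 23.4561 BTU/hr

23.4561 BTU/hr


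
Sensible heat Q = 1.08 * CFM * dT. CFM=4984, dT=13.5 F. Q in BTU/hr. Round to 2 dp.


Q = 1.08 * 4984 * 13.5 = 72666.72 BTU/hr

72666.72 BTU/hr


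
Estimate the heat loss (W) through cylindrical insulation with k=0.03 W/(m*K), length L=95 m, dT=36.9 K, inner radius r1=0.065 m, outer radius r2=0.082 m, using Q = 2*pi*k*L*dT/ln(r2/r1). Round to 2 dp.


Q = 2*pi*0.03*95*36.9/ln(0.082/0.065) = 2844.08 W

2844.08 W


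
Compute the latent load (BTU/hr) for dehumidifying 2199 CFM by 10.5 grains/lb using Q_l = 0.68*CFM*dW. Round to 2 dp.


Q = 0.68 * 2199 * 10.5 = 15700.86 BTU/hr

15700.86 BTU/hr


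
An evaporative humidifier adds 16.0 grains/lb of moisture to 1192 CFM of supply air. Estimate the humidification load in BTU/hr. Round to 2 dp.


Q = 0.68 * 1192 * 16.0 = 12968.96 BTU/hr

12968.96 BTU/hr


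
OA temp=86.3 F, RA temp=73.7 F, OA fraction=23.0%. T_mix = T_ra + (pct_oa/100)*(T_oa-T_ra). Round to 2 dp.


T_mix = 73.7 + (23.0/100)*(86.3-73.7) = 76.60 F

76.60 F


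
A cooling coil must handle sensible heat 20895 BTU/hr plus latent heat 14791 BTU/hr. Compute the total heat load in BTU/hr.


Qt = 20895 + 14791 = 35686 BTU/hr

35686 BTU/hr


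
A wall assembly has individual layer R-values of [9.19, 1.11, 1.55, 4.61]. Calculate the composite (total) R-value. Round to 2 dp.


R_total = 9.19 + 1.11 + 1.55 + 4.61 = 16.46

16.46


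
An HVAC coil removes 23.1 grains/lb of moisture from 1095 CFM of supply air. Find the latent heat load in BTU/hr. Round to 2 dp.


Q = 0.68 * 1095 * 23.1 = 17200.26 BTU/hr

17200.26 BTU/hr


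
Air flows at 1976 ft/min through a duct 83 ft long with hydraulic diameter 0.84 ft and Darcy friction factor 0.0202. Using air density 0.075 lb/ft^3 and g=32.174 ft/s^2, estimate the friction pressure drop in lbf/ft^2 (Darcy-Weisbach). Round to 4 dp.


v_fps = 1976/60 = 32.9333 ft/s
dp = 0.0202*(83/0.84)*0.075*32.9333^2/(2*32.174) = 2.5232 lbf/ft^2

2.5232 lbf/ft^2


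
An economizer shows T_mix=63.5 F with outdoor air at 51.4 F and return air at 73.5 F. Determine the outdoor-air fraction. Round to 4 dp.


frac = (63.5 - 73.5) / (51.4 - 73.5) = 0.4525

0.4525


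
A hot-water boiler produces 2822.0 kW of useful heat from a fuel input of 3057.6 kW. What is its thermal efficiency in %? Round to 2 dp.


eta = (2822.0/3057.6)*100 = 92.29 %

92.29 %


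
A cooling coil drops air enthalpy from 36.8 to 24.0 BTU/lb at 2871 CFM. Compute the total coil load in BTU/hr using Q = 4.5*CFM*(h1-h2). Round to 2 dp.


Q = 4.5 * 2871 * (36.8 - 24.0) = 165369.60 BTU/hr

165369.60 BTU/hr


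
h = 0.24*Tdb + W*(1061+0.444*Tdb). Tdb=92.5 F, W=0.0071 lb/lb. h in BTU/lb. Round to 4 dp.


h = 0.24*92.5 + 0.0071*(1061+0.444*92.5) = 30.0247 BTU/lb

30.0247 BTU/lb


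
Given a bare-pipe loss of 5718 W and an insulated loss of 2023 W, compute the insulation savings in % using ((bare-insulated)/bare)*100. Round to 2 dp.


Savings = ((5718-2023)/5718)*100 = 64.62 %

64.62 %


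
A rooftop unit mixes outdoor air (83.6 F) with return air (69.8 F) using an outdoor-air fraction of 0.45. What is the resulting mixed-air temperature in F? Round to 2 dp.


T_mix = 0.45*83.6 + 0.55*69.8 = 76.01 F

76.01 F


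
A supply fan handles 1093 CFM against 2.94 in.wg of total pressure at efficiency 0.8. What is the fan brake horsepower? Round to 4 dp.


BHP = 1093 * 2.94 / (6356 * 0.8) = 0.6320 hp

0.6320 hp


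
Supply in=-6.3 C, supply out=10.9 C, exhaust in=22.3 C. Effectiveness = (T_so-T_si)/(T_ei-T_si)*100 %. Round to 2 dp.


eff = (10.9-(-6.3))/(22.3-(-6.3))*100 = 60.14 %

60.14 %


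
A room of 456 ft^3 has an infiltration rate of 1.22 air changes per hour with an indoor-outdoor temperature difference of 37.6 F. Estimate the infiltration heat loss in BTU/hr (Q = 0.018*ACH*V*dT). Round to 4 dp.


Q = 0.018 * 1.22 * 456 * 37.6 = 376.5174 BTU/hr

376.5174 BTU/hr


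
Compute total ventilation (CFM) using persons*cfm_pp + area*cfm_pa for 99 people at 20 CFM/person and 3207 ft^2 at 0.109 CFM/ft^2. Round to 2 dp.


Total = 99*20 + 3207*0.109 = 2329.56 CFM

2329.56 CFM


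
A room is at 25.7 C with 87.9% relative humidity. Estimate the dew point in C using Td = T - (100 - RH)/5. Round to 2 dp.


Td = 25.7 - (100-87.9)/5 = 23.28 C

23.28 C


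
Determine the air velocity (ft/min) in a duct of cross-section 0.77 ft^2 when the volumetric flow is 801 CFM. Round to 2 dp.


V = 801 / 0.77 = 1040.26 ft/min

1040.26 ft/min


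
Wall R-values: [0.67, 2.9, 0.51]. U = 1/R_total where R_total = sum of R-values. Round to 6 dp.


R_total = 0.67 + 2.9 + 0.51 = 4.08
U = 1/4.08 = 0.245098

0.245098


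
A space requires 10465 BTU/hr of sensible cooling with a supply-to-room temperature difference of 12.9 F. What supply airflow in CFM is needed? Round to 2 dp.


CFM = 10465 / (1.08 * 12.9) = 751.15

751.15 CFM


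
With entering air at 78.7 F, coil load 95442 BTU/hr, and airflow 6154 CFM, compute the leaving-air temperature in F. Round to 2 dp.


dT = 95442/(1.08*6154) = 14.3601
T_leave = 78.7 - 14.3601 = 64.34 F

64.34 F


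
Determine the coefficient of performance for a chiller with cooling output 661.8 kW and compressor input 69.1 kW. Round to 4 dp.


COP = 661.8 / 69.1 = 9.5774

9.5774


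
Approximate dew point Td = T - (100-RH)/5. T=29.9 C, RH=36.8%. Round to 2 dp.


Td = 29.9 - (100-36.8)/5 = 17.26 C

17.26 C


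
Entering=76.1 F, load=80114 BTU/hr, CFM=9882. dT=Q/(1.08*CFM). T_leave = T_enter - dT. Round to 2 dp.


dT = 80114/(1.08*9882) = 7.5065
T_leave = 76.1 - 7.5065 = 68.59 F

68.59 F


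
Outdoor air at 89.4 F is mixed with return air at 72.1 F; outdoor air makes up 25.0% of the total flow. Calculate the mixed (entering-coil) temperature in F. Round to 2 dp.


T_mix = 72.1 + (25.0/100)*(89.4-72.1) = 76.43 F

76.43 F


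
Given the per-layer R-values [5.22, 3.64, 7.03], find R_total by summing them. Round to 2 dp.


R_total = 5.22 + 3.64 + 7.03 = 15.89

15.89


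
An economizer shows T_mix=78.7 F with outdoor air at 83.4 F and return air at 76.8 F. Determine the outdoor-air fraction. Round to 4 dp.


frac = (78.7 - 76.8) / (83.4 - 76.8) = 0.2879

0.2879


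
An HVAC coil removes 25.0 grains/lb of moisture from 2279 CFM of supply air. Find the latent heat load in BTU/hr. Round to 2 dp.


Q = 0.68 * 2279 * 25.0 = 38743.00 BTU/hr

38743.00 BTU/hr


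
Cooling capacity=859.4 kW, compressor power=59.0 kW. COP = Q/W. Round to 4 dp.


COP = 859.4 / 59.0 = 14.5661

14.5661


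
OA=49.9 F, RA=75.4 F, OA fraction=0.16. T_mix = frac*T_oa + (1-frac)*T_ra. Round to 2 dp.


T_mix = 0.16*49.9 + 0.84*75.4 = 71.32 F

71.32 F


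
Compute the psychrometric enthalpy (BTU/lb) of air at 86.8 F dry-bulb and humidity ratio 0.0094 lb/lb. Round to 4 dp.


h = 0.24*86.8 + 0.0094*(1061+0.444*86.8) = 31.1677 BTU/lb

31.1677 BTU/lb


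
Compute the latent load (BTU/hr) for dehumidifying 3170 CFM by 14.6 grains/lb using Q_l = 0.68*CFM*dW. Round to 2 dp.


Q = 0.68 * 3170 * 14.6 = 31471.76 BTU/hr

31471.76 BTU/hr


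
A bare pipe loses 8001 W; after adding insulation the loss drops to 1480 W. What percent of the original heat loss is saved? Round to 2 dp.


Savings = ((8001-1480)/8001)*100 = 81.50 %

81.50 %


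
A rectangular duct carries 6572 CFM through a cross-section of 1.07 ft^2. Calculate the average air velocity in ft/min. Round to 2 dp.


V = 6572 / 1.07 = 6142.06 ft/min

6142.06 ft/min


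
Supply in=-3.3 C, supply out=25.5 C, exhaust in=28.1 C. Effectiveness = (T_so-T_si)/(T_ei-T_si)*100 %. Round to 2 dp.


eff = (25.5-(-3.3))/(28.1-(-3.3))*100 = 91.72 %

91.72 %


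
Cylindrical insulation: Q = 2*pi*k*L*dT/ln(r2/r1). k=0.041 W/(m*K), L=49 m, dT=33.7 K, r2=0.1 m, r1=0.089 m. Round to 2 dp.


Q = 2*pi*0.041*49*33.7/ln(0.1/0.089) = 3650.38 W

3650.38 W


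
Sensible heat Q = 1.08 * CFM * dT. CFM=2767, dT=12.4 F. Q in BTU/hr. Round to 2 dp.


Q = 1.08 * 2767 * 12.4 = 37055.66 BTU/hr

37055.66 BTU/hr


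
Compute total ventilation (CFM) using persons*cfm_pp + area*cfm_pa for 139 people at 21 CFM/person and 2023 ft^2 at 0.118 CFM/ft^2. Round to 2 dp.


Total = 139*21 + 2023*0.118 = 3157.71 CFM

3157.71 CFM


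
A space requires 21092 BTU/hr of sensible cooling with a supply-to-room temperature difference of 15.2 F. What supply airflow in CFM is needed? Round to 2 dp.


CFM = 21092 / (1.08 * 15.2) = 1284.84

1284.84 CFM


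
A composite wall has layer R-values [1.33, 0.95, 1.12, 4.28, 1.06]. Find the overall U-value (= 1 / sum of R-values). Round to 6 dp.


R_total = 1.33 + 0.95 + 1.12 + 4.28 + 1.06 = 8.74
U = 1/8.74 = 0.114416

0.114416


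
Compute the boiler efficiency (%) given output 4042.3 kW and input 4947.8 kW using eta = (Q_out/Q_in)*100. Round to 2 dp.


eta = (4042.3/4947.8)*100 = 81.70 %

81.70 %
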